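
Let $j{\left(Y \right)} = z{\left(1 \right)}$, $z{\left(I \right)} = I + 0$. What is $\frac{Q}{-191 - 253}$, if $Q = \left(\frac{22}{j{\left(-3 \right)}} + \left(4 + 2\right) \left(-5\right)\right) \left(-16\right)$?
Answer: $- \frac{32}{111} \approx -0.28829$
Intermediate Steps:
$z{\left(I \right)} = I$
$j{\left(Y \right)} = 1$
$Q = 128$ ($Q = \left(\frac{22}{1} + \left(4 + 2\right) \left(-5\right)\right) \left(-16\right) = \left(22 \cdot 1 + 6 \left(-5\right)\right) \left(-16\right) = \left(22 - 30\right) \left(-16\right) = \left(-8\right) \left(-16\right) = 128$)
$\frac{Q}{-191 - 253} = \frac{128}{-191 - 253} = \frac{128}{-444} = 128 \left(- \frac{1}{444}\right) = - \frac{32}{111}$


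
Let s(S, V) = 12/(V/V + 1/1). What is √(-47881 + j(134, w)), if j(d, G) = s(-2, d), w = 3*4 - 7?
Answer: 5*I*√1915 ≈ 218.8*I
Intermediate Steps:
w = 5 (w = 12 - 7 = 5)
s(S, V) = 6 (s(S, V) = 12/(1 + 1*1) = 12/(1 + 1) = 12/2 = 12*(½) = 6)
j(d, G) = 6
√(-47881 + j(134, w)) = √(-47881 + 6) = √(-47875) = 5*I*√1915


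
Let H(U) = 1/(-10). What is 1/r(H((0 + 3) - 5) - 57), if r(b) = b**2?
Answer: 100/326041 ≈ 0.00030671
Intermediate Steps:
H(U) = -1/10
1/r(H((0 + 3) - 5) - 57) = 1/((-1/10 - 57)**2) = 1/((-571/10)**2) = 1/(326041/100) = 100/326041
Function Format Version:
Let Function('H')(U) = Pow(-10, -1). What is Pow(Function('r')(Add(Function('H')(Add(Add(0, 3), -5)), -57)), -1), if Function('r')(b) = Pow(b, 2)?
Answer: Rational(100, 326041) ≈ 0.00030671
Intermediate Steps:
Function('H')(U) = Rational(-1, 10)
Pow(Function('r')(Add(Function('H')(Add(Add(0, 3), -5)), -57)), -1) = Pow(Pow(Add(Rational(-1, 10), -57), 2), -1) = Pow(Pow(Rational(-571, 10), 2), -1) = Pow(Rational(326041, 100), -1) = Rational(100, 326041)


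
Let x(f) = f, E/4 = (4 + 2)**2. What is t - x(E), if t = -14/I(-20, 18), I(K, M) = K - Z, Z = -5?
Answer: -2146/15 ≈ -143.07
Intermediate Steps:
E = 144 (E = 4*(4 + 2)**2 = 4*6**2 = 4*36 = 144)
I(K, M) = 5 + K (I(K, M) = K - 1*(-5) = K + 5 = 5 + K)
t = 14/15 (t = -14/(5 - 20) = -14/(-15) = -14*(-1/15) = 14/15 ≈ 0.93333)
t - x(E) = 14/15 - 1*144 = 14/15 - 144 = -2146/15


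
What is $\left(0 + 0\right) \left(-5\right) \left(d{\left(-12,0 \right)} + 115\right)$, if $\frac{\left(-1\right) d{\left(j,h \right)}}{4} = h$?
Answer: $0$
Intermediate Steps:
$d{\left(j,h \right)} = - 4 h$
$\left(0 + 0\right) \left(-5\right) \left(d{\left(-12,0 \right)} + 115\right) = \left(0 + 0\right) \left(-5\right) \left(\left(-4\right) 0 + 115\right) = 0 \left(-5\right) \left(0 + 115\right) = 0 \cdot 115 = 0$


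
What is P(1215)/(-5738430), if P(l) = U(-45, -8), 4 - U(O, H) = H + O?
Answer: -19/1912810 ≈ -9.9330e-6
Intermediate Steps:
U(O, H) = 4 - H - O (U(O, H) = 4 - (H + O) = 4 + (-H - O) = 4 - H - O)
P(l) = 57 (P(l) = 4 - 1*(-8) - 1*(-45) = 4 + 8 + 45 = 57)
P(1215)/(-5738430) = 57/(-5738430) = 57*(-1/5738430) = -19/1912810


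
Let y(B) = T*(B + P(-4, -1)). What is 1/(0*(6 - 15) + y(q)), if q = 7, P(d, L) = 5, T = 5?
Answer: 1/60 ≈ 0.016667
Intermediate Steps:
y(B) = 25 + 5*B (y(B) = 5*(B + 5) = 5*(5 + B) = 25 + 5*B)
1/(0*(6 - 15) + y(q)) = 1/(0*(6 - 15) + (25 + 5*7)) = 1/(0*(-9) + (25 + 35)) = 1/(0 + 60) = 1/60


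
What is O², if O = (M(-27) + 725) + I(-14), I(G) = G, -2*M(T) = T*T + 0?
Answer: 480249/4 ≈ 1.2006e+5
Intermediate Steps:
M(T) = -T²/2 (M(T) = -(T*T + 0)/2 = -(T² + 0)/2 = -T²/2)
O = 693/2 (O = (-½*(-27)² + 725) - 14 = (-½*729 + 725) - 14 = (-729/2 + 725) - 14 = 721/2 - 14 = 693/2 ≈ 346.50)
O² = (693/2)² = 480249/4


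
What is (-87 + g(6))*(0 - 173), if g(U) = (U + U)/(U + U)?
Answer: 14878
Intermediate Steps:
g(U) = 1 (g(U) = (2*U)/((2*U)) = (2*U)*(1/(2*U)) = 1)
(-87 + g(6))*(0 - 173) = (-87 + 1)*(0 - 173) = -86*(-173) = 14878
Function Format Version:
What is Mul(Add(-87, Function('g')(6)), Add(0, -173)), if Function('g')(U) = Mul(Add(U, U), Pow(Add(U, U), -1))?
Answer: 14878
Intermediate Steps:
Function('g')(U) = 1 (Function('g')(U) = Mul(Mul(2, U), Pow(Mul(2, U), -1)) = Mul(Mul(2, U), Mul(Rational(1, 2), Pow(U, -1))) = 1)
Mul(Add(-87, Function('g')(6)), Add(0, -173)) = Mul(Add(-87, 1), Add(0, -173)) = Mul(-86, -173) = 14878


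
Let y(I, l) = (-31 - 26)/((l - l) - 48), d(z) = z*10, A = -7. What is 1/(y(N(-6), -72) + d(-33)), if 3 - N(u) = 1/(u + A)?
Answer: -16/5261 ≈ -0.0030412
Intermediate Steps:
d(z) = 10*z
N(u) = 3 - 1/(-7 + u) (N(u) = 3 - 1/(u - 7) = 3 - 1/(-7 + u))
y(I, l) = 19/16 (y(I, l) = -57/(0 - 48) = -57/(-48) = -57*(-1/48) = 19/16)
1/(y(N(-6), -72) + d(-33)) = 1/(19/16 + 10*(-33)) = 1/(19/16 - 330) = 1/(-5261/16) = -16/5261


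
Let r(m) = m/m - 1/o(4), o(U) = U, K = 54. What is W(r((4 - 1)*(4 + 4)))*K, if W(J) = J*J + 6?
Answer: 2835/8 ≈ 354.38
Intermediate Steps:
r(m) = 3/4 (r(m) = m/m - 1/4 = 1 - 1*1/4 = 1 - 1/4 = 3/4)
W(J) = 6 + J**2 (W(J) = J**2 + 6 = 6 + J**2)
W(r((4 - 1)*(4 + 4)))*K = (6 + (3/4)**2)*54 = (6 + 9/16)*54 = (105/16)*54 = 2835/8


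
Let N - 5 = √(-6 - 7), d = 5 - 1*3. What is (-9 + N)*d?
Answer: -8 + 2*I*√13 ≈ -8.0 + 7.2111*I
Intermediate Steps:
d = 2 (d = 5 - 3 = 2)
N = 5 + I*√13 (N = 5 + √(-6 - 7) = 5 + √(-13) = 5 + I*√13 ≈ 5.0 + 3.6056*I)
(-9 + N)*d = (-9 + (5 + I*√13))*2 = (-4 + I*√13)*2 = -8 + 2*I*√13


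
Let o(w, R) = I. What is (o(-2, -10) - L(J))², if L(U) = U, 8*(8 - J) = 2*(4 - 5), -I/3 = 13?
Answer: 35721/16 ≈ 2232.6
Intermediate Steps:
I = -39 (I = -3*13 = -39)
o(w, R) = -39
J = 33/4 (J = 8 - (4 - 5)/4 = 8 - (-1)/4 = 8 - ⅛*(-2) = 8 + ¼ = 33/4 ≈ 8.2500)
(o(-2, -10) - L(J))² = (-39 - 1*33/4)² = (-39 - 33/4)² = (-189/4)² = 35721/16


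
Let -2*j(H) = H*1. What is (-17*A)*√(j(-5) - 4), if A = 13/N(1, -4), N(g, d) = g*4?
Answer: -221*I*√6/8 ≈ -67.667*I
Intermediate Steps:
N(g, d) = 4*g
j(H) = -H/2
A = 13/4 (A = 13/((4*1)) = 13/4 ≈ 3.2500)
(-17*A)*√(j(-5) - 4) = (-17*13/4)*√(-½*(-5) - 4) = -221*√(5/2 - 4)/4 = -221*I*√6/8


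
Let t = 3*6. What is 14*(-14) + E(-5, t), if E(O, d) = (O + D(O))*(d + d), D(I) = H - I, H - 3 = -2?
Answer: -160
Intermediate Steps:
H = 1 (H = 3 - 2 = 1)
D(I) = 1 - I
t = 18
E(O, d) = 2*d (E(O, d) = (O + (1 - O))*(d + d) = 1*(2*d) = 2*d)
14*(-14) + E(-5, t) = 14*(-14) + 2*18 = -196 + 36 = -160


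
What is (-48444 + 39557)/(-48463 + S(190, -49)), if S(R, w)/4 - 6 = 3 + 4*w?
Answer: 8887/49211 ≈ 0.18059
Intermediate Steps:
S(R, w) = 36 + 16*w (S(R, w) = 24 + 4*(3 + 4*w) = 24 + (12 + 16*w) = 36 + 16*w)
(-48444 + 39557)/(-48463 + S(190, -49)) = (-48444 + 39557)/(-48463 + (36 + 16*(-49))) = -8887/(-48463 + (36 - 784)) = -8887/(-48463 - 748) = -8887/(-49211) = -8887*(-1/49211) = 8887/49211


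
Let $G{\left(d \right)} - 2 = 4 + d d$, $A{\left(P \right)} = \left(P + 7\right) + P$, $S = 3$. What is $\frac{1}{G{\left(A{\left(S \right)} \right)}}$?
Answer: $\frac{1}{175} \approx 0.0057143$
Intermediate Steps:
$A{\left(P \right)} = 7 + 2 P$ ($A{\left(P \right)} = \left(7 + P\right) + P = 7 + 2 P$)
$G{\left(d \right)} = 6 + d^{2}$ ($G{\left(d \right)} = 2 + \left(4 + d d\right) = 2 + \left(4 + d^{2}\right) = 6 + d^{2}$)
$\frac{1}{G{\left(A{\left(S \right)} \right)}} = \frac{1}{6 + \left(7 + 2 \cdot 3\right)^{2}} = \frac{1}{6 + \left(7 + 6\right)^{2}} = \frac{1}{6 + 13^{2}} = \frac{1}{6 + 169} = \frac{1}{175}$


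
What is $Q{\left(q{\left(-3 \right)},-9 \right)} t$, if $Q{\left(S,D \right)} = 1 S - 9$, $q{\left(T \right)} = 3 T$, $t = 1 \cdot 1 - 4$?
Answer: $54$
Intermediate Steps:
$t = -3$ ($t = 1 - 4 = -3$)
$Q{\left(S,D \right)} = -9 + S$ ($Q{\left(S,D \right)} = S - 9 = -9 + S$)
$Q{\left(q{\left(-3 \right)},-9 \right)} t = \left(-9 + 3 \left(-3\right)\right) \left(-3\right) = \left(-9 - 9\right) \left(-3\right) = \left(-18\right) \left(-3\right) = 54$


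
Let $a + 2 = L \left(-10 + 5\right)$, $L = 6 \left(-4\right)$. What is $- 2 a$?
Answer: $-236$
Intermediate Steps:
$L = -24$
$a = 118$ ($a = -2 - 24 \left(-10 + 5\right) = -2 - -120 = -2 + 120 = 118$)
$- 2 a = \left(-2\right) 118 = -236$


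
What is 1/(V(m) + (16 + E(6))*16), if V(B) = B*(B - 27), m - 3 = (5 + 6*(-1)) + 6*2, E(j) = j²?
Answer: 1/650 ≈ 0.0015385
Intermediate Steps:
m = 14 (m = 3 + ((5 + 6*(-1)) + 6*2) = 3 + ((5 - 6) + 12) = 3 + (-1 + 12) = 3 + 11 = 14)
V(B) = B*(-27 + B)
1/(V(m) + (16 + E(6))*16) = 1/(14*(-27 + 14) + (16 + 6²)*16) = 1/(14*(-13) + (16 + 36)*16) = 1/(-182 + 52*16) = 1/(-182 + 832) = 1/650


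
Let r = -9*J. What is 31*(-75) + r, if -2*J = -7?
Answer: -4713/2 ≈ -2356.5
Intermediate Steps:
J = 7/2 (J = -½*(-7) = 7/2 ≈ 3.5000)
r = -63/2 (r = -9*7/2 = -63/2 ≈ -31.500)
31*(-75) + r = 31*(-75) - 63/2 = -2325 - 63/2 = -4713/2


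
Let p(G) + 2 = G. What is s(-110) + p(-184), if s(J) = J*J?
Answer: 11914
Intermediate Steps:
s(J) = J²
p(G) = -2 + G
s(-110) + p(-184) = (-110)² + (-2 - 184) = 12100 - 186 = 11914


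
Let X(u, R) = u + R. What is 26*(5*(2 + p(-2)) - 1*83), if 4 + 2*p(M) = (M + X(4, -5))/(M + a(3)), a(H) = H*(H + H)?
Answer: -34723/16 ≈ -2170.2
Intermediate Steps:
a(H) = 2*H² (a(H) = H*(2*H) = 2*H²)
X(u, R) = R + u
p(M) = -2 + (-1 + M)/(2*(18 + M)) (p(M) = -2 + ((M + (-5 + 4))/(M + 2*3²))/2 = -2 + ((M - 1)/(M + 2*9))/2 = -2 + ((-1 + M)/(M + 18))/2 = -2 + ((-1 + M)/(18 + M))/2 = -2 + (-1 + M)/(2*(18 + M)))
26*(5*(2 + p(-2)) - 1*83) = 26*(5*(2 + (-73 - 3*(-2))/(2*(18 - 2))) - 1*83) = 26*(5*(2 + (½)*(-73 + 6)/16) - 83) = 26*(5*(2 + (½)*(1/16)*(-67)) - 83) = 26*(5*(2 - 67/32) - 83) = 26*(5*(-3/32) - 83) = 26*(-15/32 - 83) = 26*(-2671/32) = -34723/16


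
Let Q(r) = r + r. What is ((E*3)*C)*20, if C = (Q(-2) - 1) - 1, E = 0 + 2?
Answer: -720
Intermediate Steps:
E = 2
Q(r) = 2*r
C = -6 (C = (2*(-2) - 1) - 1 = (-4 - 1) - 1 = -5 - 1 = -6)
((E*3)*C)*20 = ((2*3)*(-6))*20 = (6*(-6))*20 = -36*20 = -720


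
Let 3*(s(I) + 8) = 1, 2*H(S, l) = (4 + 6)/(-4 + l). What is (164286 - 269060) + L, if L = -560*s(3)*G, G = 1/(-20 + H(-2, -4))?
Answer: -10393234/99 ≈ -1.0498e+5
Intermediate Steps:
H(S, l) = 5/(-4 + l) (H(S, l) = ((4 + 6)/(-4 + l))/2 = (10/(-4 + l))/2 = 5/(-4 + l))
G = -8/165 (G = 1/(-20 + 5/(-4 - 4)) = 1/(-20 + 5/(-8)) = 1/(-20 + 5*(-1/8)) = 1/(-20 - 5/8) = 1/(-165/8) = -8/165 ≈ -0.048485)
s(I) = -23/3 (s(I) = -8 + (1/3)*1 = -8 + 1/3 = -23/3)
L = -20608/99 (L = -(-12880)*(-8)/(3*165) = -560*184/495 = -20608/99 ≈ -208.16)
(164286 - 269060) + L = (164286 - 269060) - 20608/99 = -104774 - 20608/99 = -10393234/99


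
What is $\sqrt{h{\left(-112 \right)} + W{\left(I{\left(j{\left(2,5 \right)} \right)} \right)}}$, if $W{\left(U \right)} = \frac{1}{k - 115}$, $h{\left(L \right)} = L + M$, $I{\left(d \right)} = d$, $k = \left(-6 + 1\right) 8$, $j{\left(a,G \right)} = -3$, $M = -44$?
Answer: $\frac{i \sqrt{3748055}}{155} \approx 12.49 i$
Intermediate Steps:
$k = -40$ ($k = \left(-5\right) 8 = -40$)
$h{\left(L \right)} = -44 + L$ ($h{\left(L \right)} = L - 44 = -44 + L$)
$W{\left(U \right)} = - \frac{1}{155}$ ($W{\left(U \right)} = \frac{1}{-40 - 115} = \frac{1}{-155} = - \frac{1}{155}$)
$\sqrt{h{\left(-112 \right)} + W{\left(I{\left(j{\left(2,5 \right)} \right)} \right)}} = \sqrt{\left(-44 - 112\right) - \frac{1}{155}} = \sqrt{-156 - \frac{1}{155}} = \sqrt{- \frac{24181}{155}} = \frac{i \sqrt{3748055}}{155}$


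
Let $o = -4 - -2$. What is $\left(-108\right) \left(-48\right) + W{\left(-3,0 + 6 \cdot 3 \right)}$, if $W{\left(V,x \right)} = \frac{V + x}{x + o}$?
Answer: $\frac{82959}{16} \approx 5184.9$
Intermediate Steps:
$o = -2$ ($o = -4 + 2 = -2$)
$W{\left(V,x \right)} = \frac{V + x}{-2 + x}$ ($W{\left(V,x \right)} = \frac{V + x}{x - 2} = \frac{V + x}{-2 + x}$)
$\left(-108\right) \left(-48\right) + W{\left(-3,0 + 6 \cdot 3 \right)} = \left(-108\right) \left(-48\right) + \frac{-3 + \left(0 + 6 \cdot 3\right)}{-2 + \left(0 + 6 \cdot 3\right)} = 5184 + \frac{-3 + \left(0 + 18\right)}{-2 + \left(0 + 18\right)} = 5184 + \frac{-3 + 18}{-2 + 18} = 5184 + \frac{1}{16} \cdot 15 = 5184 + \frac{15}{16} = \frac{82959}{16}$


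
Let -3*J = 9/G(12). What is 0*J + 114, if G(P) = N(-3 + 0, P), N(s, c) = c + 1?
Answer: 114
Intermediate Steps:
N(s, c) = 1 + c
G(P) = 1 + P
J = -3/13 (J = -3/(1 + 12) = -3/13 ≈ -0.23077)
0*J + 114 = 0*(-3/13) + 114 = 0 + 114 = 114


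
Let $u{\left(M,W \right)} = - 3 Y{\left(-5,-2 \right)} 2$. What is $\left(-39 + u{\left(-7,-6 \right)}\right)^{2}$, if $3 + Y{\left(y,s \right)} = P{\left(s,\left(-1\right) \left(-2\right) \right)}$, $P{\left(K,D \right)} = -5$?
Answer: $81$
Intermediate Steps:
$Y{\left(y,s \right)} = -8$ ($Y{\left(y,s \right)} = -3 - 5 = -8$)
$u{\left(M,W \right)} = 48$ ($u{\left(M,W \right)} = \left(-3\right) \left(-8\right) 2 = 24 \cdot 2 = 48$)
$\left(-39 + u{\left(-7,-6 \right)}\right)^{2} = \left(-39 + 48\right)^{2} = 9^{2} = 81$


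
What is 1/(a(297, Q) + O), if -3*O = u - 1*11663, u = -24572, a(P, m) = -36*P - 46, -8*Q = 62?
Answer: 3/4021 ≈ 0.00074608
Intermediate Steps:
Q = -31/4 (Q = -1/8*62 = -31/4 ≈ -7.7500)
a(P, m) = -46 - 36*P
O = 36235/3 (O = -(-24572 - 1*11663)/3 = -(-24572 - 11663)/3 = -1/3*(-36235) = 36235/3 ≈ 12078.)
1/(a(297, Q) + O) = 1/((-46 - 36*297) + 36235/3) = 1/((-46 - 10692) + 36235/3) = 1/(-10738 + 36235/3) = 1/(4021/3) = 3/4021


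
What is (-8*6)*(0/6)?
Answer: 0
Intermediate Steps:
(-8*6)*(0/6) = -0/6 = -48*0 = 0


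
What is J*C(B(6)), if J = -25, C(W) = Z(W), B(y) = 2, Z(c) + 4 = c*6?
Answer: -200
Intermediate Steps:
Z(c) = -4 + 6*c (Z(c) = -4 + c*6 = -4 + 6*c)
C(W) = -4 + 6*W
J*C(B(6)) = -25*(-4 + 6*2) = -25*(-4 + 12) = -25*8 = -200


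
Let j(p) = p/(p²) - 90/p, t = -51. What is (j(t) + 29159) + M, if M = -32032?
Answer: -146434/51 ≈ -2871.3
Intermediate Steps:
j(p) = -89/p (j(p) = p/p² - 90/p = 1/p - 90/p = -89/p)
(j(t) + 29159) + M = (-89/(-51) + 29159) - 32032 = (-89*(-1/51) + 29159) - 32032 = (89/51 + 29159) - 32032 = 1487198/51 - 32032 = -146434/51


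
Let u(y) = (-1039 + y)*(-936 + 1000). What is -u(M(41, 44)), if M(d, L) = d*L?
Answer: -48960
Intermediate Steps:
M(d, L) = L*d
u(y) = -66496 + 64*y (u(y) = (-1039 + y)*64 = -66496 + 64*y)
-u(M(41, 44)) = -(-66496 + 64*(44*41)) = -(-66496 + 64*1804) = -(-66496 + 115456) = -1*48960 = -48960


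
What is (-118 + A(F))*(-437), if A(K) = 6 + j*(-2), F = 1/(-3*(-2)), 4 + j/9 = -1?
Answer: 9614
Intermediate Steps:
j = -45 (j = -36 + 9*(-1) = -36 - 9 = -45)
F = ⅙ (F = 1/6 = ⅙ ≈ 0.16667)
A(K) = 96 (A(K) = 6 - 45*(-2) = 6 + 90 = 96)
(-118 + A(F))*(-437) = (-118 + 96)*(-437) = -22*(-437) = 9614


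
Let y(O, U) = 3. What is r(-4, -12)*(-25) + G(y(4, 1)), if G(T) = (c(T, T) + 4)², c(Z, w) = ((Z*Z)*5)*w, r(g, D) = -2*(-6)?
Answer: 19021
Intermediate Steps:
r(g, D) = 12
c(Z, w) = 5*w*Z² (c(Z, w) = (Z²*5)*w = (5*Z²)*w = 5*w*Z²)
G(T) = (4 + 5*T³)² (G(T) = (5*T*T² + 4)² = (5*T³ + 4)² = (4 + 5*T³)²)
r(-4, -12)*(-25) + G(y(4, 1)) = 12*(-25) + (4 + 5*3³)² = -300 + (4 + 5*27)² = -300 + (4 + 135)² = -300 + 139² = -300 + 19321 = 19021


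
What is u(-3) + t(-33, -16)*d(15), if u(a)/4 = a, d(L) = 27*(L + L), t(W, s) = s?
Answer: -12972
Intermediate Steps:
d(L) = 54*L (d(L) = 27*(2*L) = 54*L)
u(a) = 4*a
u(-3) + t(-33, -16)*d(15) = 4*(-3) - 864*15 = -12 - 16*810 = -12 - 12960 = -12972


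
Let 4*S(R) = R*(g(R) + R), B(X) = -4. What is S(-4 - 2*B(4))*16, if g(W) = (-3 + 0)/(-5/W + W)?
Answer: 512/11 ≈ 46.545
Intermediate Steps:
g(W) = -3/(W - 5/W)
S(R) = R*(R - 3*R/(-5 + R**2))/4 (S(R) = (R*(-3*R/(-5 + R**2) + R))/4 = (R*(R - 3*R/(-5 + R**2)))/4 = R*(R - 3*R/(-5 + R**2))/4)
S(-4 - 2*B(4))*16 = ((-4 - 2*(-4))**2*(-8 + (-4 - 2*(-4))**2)/(4*(-5 + (-4 - 2*(-4))**2)))*16 = ((-4 + 8)**2*(-8 + (-4 + 8)**2)/(4*(-5 + (-4 + 8)**2)))*16 = ((1/4)*4**2*(-8 + 4**2)/(-5 + 4**2))*16 = ((1/4)*16*(-8 + 16)/(-5 + 16))*16 = ((1/4)*16*8/11)*16 = ((1/4)*16*(1/11)*8)*16 = (32/11)*16 = 512/11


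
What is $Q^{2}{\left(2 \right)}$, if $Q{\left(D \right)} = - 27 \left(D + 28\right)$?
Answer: $656100$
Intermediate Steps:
$Q{\left(D \right)} = -756 - 27 D$ ($Q{\left(D \right)} = - 27 \left(28 + D\right) = -756 - 27 D$)
$Q^{2}{\left(2 \right)} = \left(-756 - 54\right)^{2} = \left(-810\right)^{2} = 656100$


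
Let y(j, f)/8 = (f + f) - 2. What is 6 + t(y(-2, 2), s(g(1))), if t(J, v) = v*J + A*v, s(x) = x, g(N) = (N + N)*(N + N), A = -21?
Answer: -14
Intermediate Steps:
g(N) = 4*N² (g(N) = (2*N)*(2*N) = 4*N²)
y(j, f) = -16 + 16*f (y(j, f) = 8*((f + f) - 2) = 8*(2*f - 2) = 8*(-2 + 2*f) = -16 + 16*f)
t(J, v) = -21*v + J*v (t(J, v) = v*J - 21*v = J*v - 21*v = -21*v + J*v)
6 + t(y(-2, 2), s(g(1))) = 6 + (4*1²)*(-21 + (-16 + 16*2)) = 6 + (4*1)*(-21 + (-16 + 32)) = 6 + 4*(-21 + 16) = 6 + 4*(-5) = 6 - 20 = -14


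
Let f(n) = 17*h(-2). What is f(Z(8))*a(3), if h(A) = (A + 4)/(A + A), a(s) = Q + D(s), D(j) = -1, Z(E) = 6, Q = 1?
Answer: 0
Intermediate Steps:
a(s) = 0 (a(s) = 1 - 1 = 0)
h(A) = (4 + A)/(2*A) (h(A) = (4 + A)/((2*A)) = (4 + A)*(1/(2*A)) = (4 + A)/(2*A))
f(n) = -17/2 (f(n) = 17*((½)*(4 - 2)/(-2)) = 17*((½)*(-½)*2) = 17*(-½) = -17/2)
f(Z(8))*a(3) = -17/2*0 = 0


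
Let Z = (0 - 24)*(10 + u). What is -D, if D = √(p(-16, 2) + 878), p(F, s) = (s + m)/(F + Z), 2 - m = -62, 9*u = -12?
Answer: -√688121/28 ≈ -29.626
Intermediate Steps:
u = -4/3 (u = (⅑)*(-12) = -4/3 ≈ -1.3333)
m = 64 (m = 2 - 1*(-62) = 2 + 62 = 64)
Z = -208 (Z = (0 - 24)*(10 - 4/3) = -24*26/3 = -208)
p(F, s) = (64 + s)/(-208 + F) (p(F, s) = (s + 64)/(F - 208) = (64 + s)/(-208 + F))
D = √688121/28 (D = √((64 + 2)/(-208 - 16) + 878) = √(66/(-224) + 878) = √(-1/224*66 + 878) = √(-33/112 + 878) = √(98303/112) = √688121/28 ≈ 29.626)
-D = -√688121/28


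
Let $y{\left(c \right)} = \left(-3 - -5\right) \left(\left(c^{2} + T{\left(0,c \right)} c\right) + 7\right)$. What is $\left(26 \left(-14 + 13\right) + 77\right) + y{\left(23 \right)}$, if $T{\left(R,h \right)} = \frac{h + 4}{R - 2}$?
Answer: $502$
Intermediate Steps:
$T{\left(R,h \right)} = \frac{4 + h}{-2 + R}$
$y{\left(c \right)} = 14 + 2 c^{2} + 2 c \left(-2 - \frac{c}{2}\right)$ ($y{\left(c \right)} = \left(-3 - -5\right) \left(\left(c^{2} + \frac{4 + c}{-2 + 0} c\right) + 7\right) = \left(-3 + 5\right) \left(\left(c^{2} + \frac{4 + c}{-2} c\right) + 7\right) = 2 \left(\left(c^{2} + - \frac{4 + c}{2} c\right) + 7\right) = 2 \left(\left(c^{2} + \left(-2 - \frac{c}{2}\right) c\right) + 7\right) = 2 \left(\left(c^{2} + c \left(-2 - \frac{c}{2}\right)\right) + 7\right) = 2 \left(7 + c^{2} + c \left(-2 - \frac{c}{2}\right)\right) = 14 + 2 c^{2} + 2 c \left(-2 - \frac{c}{2}\right)$)
$\left(26 \left(-14 + 13\right) + 77\right) + y{\left(23 \right)} = \left(26 \left(-14 + 13\right) + 77\right) + \left(14 + 23^{2} - 92\right) = \left(26 \left(-1\right) + 77\right) + \left(14 + 529 - 92\right) = \left(-26 + 77\right) + 451 = 51 + 451 = 502$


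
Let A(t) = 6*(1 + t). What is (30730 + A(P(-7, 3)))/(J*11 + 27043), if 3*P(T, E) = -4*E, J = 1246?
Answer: 30712/40749 ≈ 0.75369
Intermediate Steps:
P(T, E) = -4*E/3 (P(T, E) = (-4*E)/3 = -4*E/3)
A(t) = 6 + 6*t
(30730 + A(P(-7, 3)))/(J*11 + 27043) = (30730 + (6 + 6*(-4/3*3)))/(1246*11 + 27043) = (30730 + (6 + 6*(-4)))/(13706 + 27043) = (30730 + (6 - 24))/40749 = (30730 - 18)*(1/40749) = 30712*(1/40749) = 30712/40749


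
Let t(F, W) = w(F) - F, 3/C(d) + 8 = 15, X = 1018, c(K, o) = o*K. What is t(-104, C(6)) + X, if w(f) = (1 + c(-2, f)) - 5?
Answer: 1326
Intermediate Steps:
c(K, o) = K*o
w(f) = -4 - 2*f (w(f) = (1 - 2*f) - 5 = -4 - 2*f)
C(d) = 3/7 (C(d) = 3/(-8 + 15) = 3/7)
t(F, W) = -4 - 3*F (t(F, W) = (-4 - 2*F) - F = -4 - 3*F)
t(-104, C(6)) + X = (-4 - 3*(-104)) + 1018 = (-4 + 312) + 1018 = 308 + 1018 = 1326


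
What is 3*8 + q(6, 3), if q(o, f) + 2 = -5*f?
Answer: 7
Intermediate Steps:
q(o, f) = -2 - 5*f
3*8 + q(6, 3) = 3*8 + (-2 - 5*3) = 24 + (-2 - 15) = 24 - 17 = 7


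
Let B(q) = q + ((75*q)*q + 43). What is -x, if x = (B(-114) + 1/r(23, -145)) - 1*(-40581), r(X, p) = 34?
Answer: -34517141/34 ≈ -1.0152e+6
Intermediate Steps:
B(q) = 43 + q + 75*q**2 (B(q) = q + (75*q**2 + 43) = q + (43 + 75*q**2) = 43 + q + 75*q**2)
x = 34517141/34 (x = ((43 - 114 + 75*(-114)**2) + 1/34) - 1*(-40581) = ((43 - 114 + 75*12996) + 1/34) + 40581 = ((43 - 114 + 974700) + 1/34) + 40581 = (974629 + 1/34) + 40581 = 33137387/34 + 40581 = 34517141/34 ≈ 1.0152e+6)
-x = -1*34517141/34 = -34517141/34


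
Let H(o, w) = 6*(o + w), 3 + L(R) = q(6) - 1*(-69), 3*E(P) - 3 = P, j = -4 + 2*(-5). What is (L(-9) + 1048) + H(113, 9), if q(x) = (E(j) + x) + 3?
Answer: 5554/3 ≈ 1851.3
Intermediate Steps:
j = -14 (j = -4 - 10 = -14)
E(P) = 1 + P/3
q(x) = -2/3 + x (q(x) = ((1 + (1/3)*(-14)) + x) + 3 = ((1 - 14/3) + x) + 3 = (-11/3 + x) + 3 = -2/3 + x)
L(R) = 214/3 (L(R) = -3 + ((-2/3 + 6) - 1*(-69)) = -3 + (16/3 + 69) = -3 + 223/3 = 214/3)
H(o, w) = 6*o + 6*w
(L(-9) + 1048) + H(113, 9) = (214/3 + 1048) + (6*113 + 6*9) = 3358/3 + (678 + 54) = 3358/3 + 732 = 5554/3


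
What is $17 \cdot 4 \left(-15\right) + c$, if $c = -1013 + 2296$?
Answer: $263$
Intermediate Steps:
$c = 1283$
$17 \cdot 4 \left(-15\right) + c = 17 \cdot 4 \left(-15\right) + 1283 = 68 \left(-15\right) + 1283 = -1020 + 1283 = 263$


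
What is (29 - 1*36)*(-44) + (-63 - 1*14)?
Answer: 231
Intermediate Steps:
(29 - 1*36)*(-44) + (-63 - 1*14) = (29 - 36)*(-44) + (-63 - 14) = -7*(-44) - 77 = 308 - 77 = 231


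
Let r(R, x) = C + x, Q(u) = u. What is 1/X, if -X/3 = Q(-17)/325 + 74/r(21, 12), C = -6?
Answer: -325/11974 ≈ -0.027142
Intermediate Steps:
r(R, x) = -6 + x
X = -11974/325 (X = -3*(-17/325 + 74/(-6 + 12)) = -3*(-17*1/325 + 74/6) = -3*(-17/325 + 74*(⅙)) = -3*(-17/325 + 37/3) = -3*11974/975 = -11974/325 ≈ -36.843)
1/X = 1/(-11974/325) = -325/11974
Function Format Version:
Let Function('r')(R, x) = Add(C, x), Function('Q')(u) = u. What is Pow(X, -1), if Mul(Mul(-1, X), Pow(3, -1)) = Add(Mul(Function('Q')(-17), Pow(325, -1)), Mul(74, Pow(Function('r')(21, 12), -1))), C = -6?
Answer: Rational(-325, 11974) ≈ -0.027142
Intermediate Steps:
Function('r')(R, x) = Add(-6, x)
X = Rational(-11974, 325) (X = Mul(-3, Add(Mul(-17, Pow(325, -1)), Mul(74, Pow(Add(-6, 12), -1)))) = Mul(-3, Add(Mul(-17, Rational(1, 325)), Mul(74, Pow(6, -1)))) = Mul(-3, Add(Rational(-17, 325), Mul(74, Rational(1, 6)))) = Mul(-3, Add(Rational(-17, 325), Rational(37, 3))) = Mul(-3, Rational(11974, 975)) = Rational(-11974, 325) ≈ -36.843)
Pow(X, -1) = Pow(Rational(-11974, 325), -1) = Rational(-325, 11974)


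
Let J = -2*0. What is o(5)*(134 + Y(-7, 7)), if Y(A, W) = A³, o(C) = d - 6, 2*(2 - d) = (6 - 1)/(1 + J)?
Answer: 2717/2 ≈ 1358.5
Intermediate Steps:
J = 0
d = -½ (d = 2 - (6 - 1)/(2*(1 + 0)) = 2 - 5/(2*1) = 2 - 5/2 = -½ ≈ -0.50000)
o(C) = -13/2 (o(C) = -½ - 6 = -13/2)
o(5)*(134 + Y(-7, 7)) = -13*(134 + (-7)³)/2 = -13*(134 - 343)/2 = -13/2*(-209) = 2717/2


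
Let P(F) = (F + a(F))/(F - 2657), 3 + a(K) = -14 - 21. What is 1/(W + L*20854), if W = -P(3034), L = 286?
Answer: 377/2248516992 ≈ 1.6767e-7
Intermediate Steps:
a(K) = -38 (a(K) = -3 + (-14 - 21) = -3 - 35 = -38)
P(F) = (-38 + F)/(-2657 + F) (P(F) = (F - 38)/(F - 2657) = (-38 + F)/(-2657 + F))
W = -2996/377 (W = -(-38 + 3034)/(-2657 + 3034) = -2996/377 ≈ -7.9470)
1/(W + L*20854) = 1/(-2996/377 + 286*20854) = 1/(-2996/377 + 5964244) = 1/(2248516992/377) = 377/2248516992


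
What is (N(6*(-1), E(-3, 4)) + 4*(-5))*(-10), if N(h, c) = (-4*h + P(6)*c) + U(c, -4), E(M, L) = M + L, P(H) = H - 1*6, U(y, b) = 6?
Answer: -100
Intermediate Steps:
P(H) = -6 + H (P(H) = H - 6 = -6 + H)
E(M, L) = L + M
N(h, c) = 6 - 4*h (N(h, c) = (-4*h + (-6 + 6)*c) + 6 = (-4*h + 0*c) + 6 = (-4*h + 0) + 6 = -4*h + 6 = 6 - 4*h)
(N(6*(-1), E(-3, 4)) + 4*(-5))*(-10) = ((6 - 24*(-1)) + 4*(-5))*(-10) = ((6 - 4*(-6)) - 20)*(-10) = ((6 + 24) - 20)*(-10) = (30 - 20)*(-10) = 10*(-10) = -100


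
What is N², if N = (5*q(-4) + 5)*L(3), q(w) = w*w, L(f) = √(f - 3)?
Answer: 0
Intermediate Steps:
L(f) = √(-3 + f)
q(w) = w²
N = 0 (N = (5*(-4)² + 5)*√(-3 + 3) = (5*16 + 5)*√0 = (80 + 5)*0 = 85*0 = 0)
N² = 0² = 0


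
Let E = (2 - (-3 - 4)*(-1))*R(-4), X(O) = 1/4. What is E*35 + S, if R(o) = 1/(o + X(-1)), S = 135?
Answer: 545/3 ≈ 181.67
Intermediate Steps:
X(O) = ¼
R(o) = 1/(¼ + o) (R(o) = 1/(o + ¼) = 1/(¼ + o))
E = 4/3 (E = (2 - (-3 - 4)*(-1))*(4/(1 + 4*(-4))) = (2 - (-7)*(-1))*(4/(1 - 16)) = (2 - 1*7)*(4/(-15)) = (2 - 7)*(4*(-1/15)) = -5*(-4/15) = 4/3 ≈ 1.3333)
E*35 + S = (4/3)*35 + 135 = 140/3 + 135 = 545/3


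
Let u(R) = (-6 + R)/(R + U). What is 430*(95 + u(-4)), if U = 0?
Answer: 41925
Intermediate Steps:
u(R) = (-6 + R)/R (u(R) = (-6 + R)/(R + 0) = (-6 + R)/R)
430*(95 + u(-4)) = 430*(95 + (-6 - 4)/(-4)) = 430*(95 - ¼*(-10)) = 430*(95 + 5/2) = 430*(195/2) = 41925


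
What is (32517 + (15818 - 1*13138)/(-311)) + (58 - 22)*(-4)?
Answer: 10065323/311 ≈ 32364.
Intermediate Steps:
(32517 + (15818 - 1*13138)/(-311)) + (58 - 22)*(-4) = (32517 + (15818 - 13138)*(-1/311)) + 36*(-4) = (32517 + 2680*(-1/311)) - 144 = (32517 - 2680/311) - 144 = 10110107/311 - 144 = 10065323/311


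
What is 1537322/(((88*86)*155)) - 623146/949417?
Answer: 364292228717/556852058840 ≈ 0.65420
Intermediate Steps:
1537322/(((88*86)*155)) - 623146/949417 = 1537322/((7568*155)) - 623146*1/949417 = 1537322/1173040 - 623146/949417 = 1537322*(1/1173040) - 623146/949417 = 768661/586520 - 623146/949417 = 364292228717/556852058840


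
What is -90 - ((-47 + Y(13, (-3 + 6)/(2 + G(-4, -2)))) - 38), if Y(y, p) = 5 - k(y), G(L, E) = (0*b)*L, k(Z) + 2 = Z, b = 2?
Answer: 1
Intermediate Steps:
k(Z) = -2 + Z
G(L, E) = 0 (G(L, E) = (0*2)*L = 0*L = 0)
Y(y, p) = 7 - y (Y(y, p) = 5 - (-2 + y) = 5 + (2 - y) = 7 - y)
-90 - ((-47 + Y(13, (-3 + 6)/(2 + G(-4, -2)))) - 38) = -90 - ((-47 + (7 - 1*13)) - 38) = -90 - ((-47 + (7 - 13)) - 38) = -90 - ((-47 - 6) - 38) = -90 - (-53 - 38) = -90 - 1*(-91) = -90 + 91 = 1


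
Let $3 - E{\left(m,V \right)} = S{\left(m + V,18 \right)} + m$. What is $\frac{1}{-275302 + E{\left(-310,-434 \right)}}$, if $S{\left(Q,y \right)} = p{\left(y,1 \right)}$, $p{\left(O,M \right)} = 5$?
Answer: $- \frac{1}{274994} \approx -3.6364 \cdot 10^{-6}$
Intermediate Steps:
$S{\left(Q,y \right)} = 5$
$E{\left(m,V \right)} = -2 - m$ ($E{\left(m,V \right)} = 3 - \left(5 + m\right) = -2 - m$)
$\frac{1}{-275302 + E{\left(-310,-434 \right)}} = \frac{1}{-275302 - -308} = \frac{1}{-275302 + \left(-2 + 310\right)} = \frac{1}{-275302 + 308} = \frac{1}{-274994} = - \frac{1}{274994}$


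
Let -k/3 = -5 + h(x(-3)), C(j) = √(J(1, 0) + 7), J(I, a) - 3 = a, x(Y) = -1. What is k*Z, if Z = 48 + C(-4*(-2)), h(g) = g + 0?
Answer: 864 + 18*√10 ≈ 920.92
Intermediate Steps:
J(I, a) = 3 + a
h(g) = g
C(j) = √10 (C(j) = √((3 + 0) + 7) = √(3 + 7) = √10)
k = 18 (k = -3*(-5 - 1) = -3*(-6) = 18)
Z = 48 + √10 ≈ 51.162
k*Z = 18*(48 + √10) = 864 + 18*√10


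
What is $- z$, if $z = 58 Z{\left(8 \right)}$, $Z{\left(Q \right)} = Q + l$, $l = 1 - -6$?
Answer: $-870$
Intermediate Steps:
$l = 7$ ($l = 1 + 6 = 7$)
$Z{\left(Q \right)} = 7 + Q$ ($Z{\left(Q \right)} = Q + 7 = 7 + Q$)
$z = 870$ ($z = 58 \left(7 + 8\right) = 58 \cdot 15 = 870$)
$- z = \left(-1\right) 870 = -870$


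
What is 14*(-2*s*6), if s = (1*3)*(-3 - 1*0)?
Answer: 1512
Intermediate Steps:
s = -9 (s = 3*(-3 + 0) = 3*(-3) = -9)
14*(-2*s*6) = 14*(-2*(-9)*6) = 14*(18*6) = 14*108 = 1512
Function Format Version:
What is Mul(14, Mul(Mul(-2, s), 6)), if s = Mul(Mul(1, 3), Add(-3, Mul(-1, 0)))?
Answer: 1512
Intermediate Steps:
s = -9 (s = Mul(3, Add(-3, 0)) = Mul(3, -3) = -9)
Mul(14, Mul(Mul(-2, s), 6)) = Mul(14, Mul(Mul(-2, -9), 6)) = Mul(14, Mul(18, 6)) = Mul(14, 108) = 1512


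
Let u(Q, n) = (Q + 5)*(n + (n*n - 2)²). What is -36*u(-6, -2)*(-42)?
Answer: -3024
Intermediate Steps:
u(Q, n) = (5 + Q)*(n + (-2 + n²)²) (u(Q, n) = (5 + Q)*(n + (n² - 2)²) = (5 + Q)*(n + (-2 + n²)²))
-36*u(-6, -2)*(-42) = -36*(5*(-2) + 5*(-2 + (-2)²)² - 6*(-2) - 6*(-2 + (-2)²)²)*(-42) = -36*(-10 + 5*(-2 + 4)² + 12 - 6*(-2 + 4)²)*(-42) = -36*(-10 + 5*2² + 12 - 6*2²)*(-42) = -36*(-10 + 5*4 + 12 - 6*4)*(-42) = -36*(-10 + 20 + 12 - 24)*(-42) = -36*(-2)*(-42) = 72*(-42) = -3024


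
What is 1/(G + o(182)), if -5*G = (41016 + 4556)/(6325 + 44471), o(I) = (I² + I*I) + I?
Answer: 63495/4217961457 ≈ 1.5053e-5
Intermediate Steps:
o(I) = I + 2*I² (o(I) = (I² + I²) + I = 2*I² + I = I + 2*I²)
G = -11393/63495 (G = -(41016 + 4556)/(5*(6325 + 44471)) = -45572/(5*50796) = -⅕*11393/12699 = -11393/63495 ≈ -0.17943)
1/(G + o(182)) = 1/(-11393/63495 + 182*(1 + 2*182)) = 1/(-11393/63495 + 182*(1 + 364)) = 1/(-11393/63495 + 182*365) = 1/(-11393/63495 + 66430) = 1/(4217961457/63495) = 63495/4217961457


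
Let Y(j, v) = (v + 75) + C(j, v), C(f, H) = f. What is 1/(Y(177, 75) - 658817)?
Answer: -1/658490 ≈ -1.5186e-6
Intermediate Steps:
Y(j, v) = 75 + j + v (Y(j, v) = (v + 75) + j = (75 + v) + j = 75 + j + v)
1/(Y(177, 75) - 658817) = 1/((75 + 177 + 75) - 658817) = 1/(327 - 658817) = 1/(-658490) = -1/658490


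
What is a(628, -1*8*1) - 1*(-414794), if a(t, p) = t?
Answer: 415422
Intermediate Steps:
a(628, -1*8*1) - 1*(-414794) = 628 - 1*(-414794) = 628 + 414794 = 415422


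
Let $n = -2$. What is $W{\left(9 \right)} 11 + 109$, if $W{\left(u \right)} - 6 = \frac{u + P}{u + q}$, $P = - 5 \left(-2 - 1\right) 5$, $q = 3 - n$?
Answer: $241$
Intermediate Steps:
$q = 5$ ($q = 3 - -2 = 3 + 2 = 5$)
$P = 75$ ($P = - 5 \left(-2 - 1\right) 5 = \left(-5\right) \left(-3\right) 5 = 15 \cdot 5 = 75$)
$W{\left(u \right)} = 6 + \frac{75 + u}{5 + u}$ ($W{\left(u \right)} = 6 + \frac{u + 75}{u + 5} = 6 + \frac{75 + u}{5 + u}$)
$W{\left(9 \right)} 11 + 109 = \frac{7 \left(15 + 9\right)}{5 + 9} \cdot 11 + 109 = 7 \cdot \frac{1}{14} \cdot 24 \cdot 11 + 109 = 12 \cdot 11 + 109 = 132 + 109 = 241$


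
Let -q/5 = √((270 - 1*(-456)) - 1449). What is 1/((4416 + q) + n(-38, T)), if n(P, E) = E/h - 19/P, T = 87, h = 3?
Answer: 17782/79122181 + 20*I*√723/79122181 ≈ 0.00022474 + 6.7967e-6*I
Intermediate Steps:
q = -5*I*√723 (q = -5*√((270 - 1*(-456)) - 1449) = -5*√((270 + 456) - 1449) = -5*√(726 - 1449) = -5*I*√723 ≈ -134.44*I)
n(P, E) = -19/P + E/3 (n(P, E) = E/3 - 19/P = -19/P + E/3)
1/((4416 + q) + n(-38, T)) = 1/((4416 - 5*I*√723) + (-19/(-38) + (⅓)*87)) = 1/((4416 - 5*I*√723) + (-19*(-1/38) + 29)) = 1/((4416 - 5*I*√723) + (½ + 29)) = 1/((4416 - 5*I*√723) + 59/2) = 1/(8891/2 - 5*I*√723)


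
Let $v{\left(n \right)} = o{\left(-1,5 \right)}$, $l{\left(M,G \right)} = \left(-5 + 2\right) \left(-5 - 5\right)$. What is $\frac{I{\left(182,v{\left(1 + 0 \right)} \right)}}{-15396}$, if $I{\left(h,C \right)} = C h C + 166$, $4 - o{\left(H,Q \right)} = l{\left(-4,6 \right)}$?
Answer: $- \frac{20533}{2566} \approx -8.002$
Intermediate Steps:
$l{\left(M,G \right)} = 30$ ($l{\left(M,G \right)} = \left(-3\right) \left(-10\right) = 30$)
$o{\left(H,Q \right)} = -26$ ($o{\left(H,Q \right)} = 4 - 30 = -26$)
$v{\left(n \right)} = -26$
$I{\left(h,C \right)} = 166 + h C^{2}$ ($I{\left(h,C \right)} = h C^{2} + 166 = 166 + h C^{2}$)
$\frac{I{\left(182,v{\left(1 + 0 \right)} \right)}}{-15396} = \frac{166 + 182 \left(-26\right)^{2}}{-15396} = \left(166 + 182 \cdot 676\right) \left(- \frac{1}{15396}\right) = \left(166 + 123032\right) \left(- \frac{1}{15396}\right) = 123198 \left(- \frac{1}{15396}\right) = - \frac{20533}{2566}$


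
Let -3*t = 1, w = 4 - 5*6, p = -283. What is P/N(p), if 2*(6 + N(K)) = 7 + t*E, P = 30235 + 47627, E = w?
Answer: 467172/11 ≈ 42470.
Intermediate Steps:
w = -26 (w = 4 - 30 = -26)
E = -26
t = -⅓ (t = -⅓*1 = -⅓ ≈ -0.33333)
P = 77862
N(K) = 11/6 (N(K) = -6 + (7 - ⅓*(-26))/2 = -6 + (7 + 26/3)/2 = -6 + (½)*(47/3) = -6 + 47/6 = 11/6)
P/N(p) = 77862/(11/6) = 77862*(6/11) = 467172/11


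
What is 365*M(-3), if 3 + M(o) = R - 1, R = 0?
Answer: -1460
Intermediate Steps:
M(o) = -4 (M(o) = -3 + (0 - 1) = -3 - 1 = -4)
365*M(-3) = 365*(-4) = -1460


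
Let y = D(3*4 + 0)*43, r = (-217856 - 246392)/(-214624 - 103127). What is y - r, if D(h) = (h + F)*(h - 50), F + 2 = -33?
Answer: 11941253834/317751 ≈ 37581.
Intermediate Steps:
F = -35 (F = -2 - 33 = -35)
D(h) = (-50 + h)*(-35 + h) (D(h) = (h - 35)*(h - 50) = (-35 + h)*(-50 + h) = (-50 + h)*(-35 + h))
r = 464248/317751 (r = -464248/(-317751) = -464248*(-1/317751) = 464248/317751 ≈ 1.4610)
y = 37582 (y = (1750 + (3*4 + 0)² - 85*(3*4 + 0))*43 = (1750 + (12 + 0)² - 85*(12 + 0))*43 = (1750 + 12² - 85*12)*43 = (1750 + 144 - 1020)*43 = 874*43 = 37582)
y - r = 37582 - 1*464248/317751 = 37582 - 464248/317751 = 11941253834/317751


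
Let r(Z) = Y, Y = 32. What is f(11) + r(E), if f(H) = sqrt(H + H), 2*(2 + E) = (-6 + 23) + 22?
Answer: 32 + sqrt(22) ≈ 36.690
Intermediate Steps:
E = 35/2 (E = -2 + ((-6 + 23) + 22)/2 = -2 + (17 + 22)/2 = -2 + (1/2)*39 = -2 + 39/2 = 35/2 ≈ 17.500)
r(Z) = 32
f(H) = sqrt(2)*sqrt(H) (f(H) = sqrt(2*H) = sqrt(2)*sqrt(H))
f(11) + r(E) = sqrt(2)*sqrt(11) + 32 = sqrt(22) + 32 = 32 + sqrt(22)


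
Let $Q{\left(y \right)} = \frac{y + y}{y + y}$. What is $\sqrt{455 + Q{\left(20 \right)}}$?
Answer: $2 \sqrt{114} \approx 21.354$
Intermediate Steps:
$Q{\left(y \right)} = 1$ ($Q{\left(y \right)} = \frac{2 y}{2 y} = 2 y \frac{1}{2 y} = 1$)
$\sqrt{455 + Q{\left(20 \right)}} = \sqrt{455 + 1} = \sqrt{456} = 2 \sqrt{114}$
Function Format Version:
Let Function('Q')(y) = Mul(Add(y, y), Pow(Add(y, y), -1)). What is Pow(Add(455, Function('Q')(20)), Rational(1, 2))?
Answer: Mul(2, Pow(114, Rational(1, 2))) ≈ 21.354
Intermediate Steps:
Function('Q')(y) = 1 (Function('Q')(y) = Mul(Mul(2, y), Pow(Mul(2, y), -1)) = Mul(Mul(2, y), Mul(Rational(1, 2), Pow(y, -1))) = 1)
Pow(Add(455, Function('Q')(20)), Rational(1, 2)) = Pow(Add(455, 1), Rational(1, 2)) = Pow(456, Rational(1, 2)) = Mul(2, Pow(114, Rational(1, 2)))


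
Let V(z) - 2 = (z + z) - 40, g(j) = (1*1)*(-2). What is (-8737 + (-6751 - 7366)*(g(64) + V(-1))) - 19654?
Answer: 564523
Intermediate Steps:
g(j) = -2 (g(j) = 1*(-2) = -2)
V(z) = -38 + 2*z (V(z) = 2 + ((z + z) - 40) = 2 + (2*z - 40) = 2 + (-40 + 2*z) = -38 + 2*z)
(-8737 + (-6751 - 7366)*(g(64) + V(-1))) - 19654 = (-8737 + (-6751 - 7366)*(-2 + (-38 + 2*(-1)))) - 19654 = (-8737 - 14117*(-2 + (-38 - 2))) - 19654 = (-8737 - 14117*(-2 - 40)) - 19654 = (-8737 - 14117*(-42)) - 19654 = (-8737 + 592914) - 19654 = 584177 - 19654 = 564523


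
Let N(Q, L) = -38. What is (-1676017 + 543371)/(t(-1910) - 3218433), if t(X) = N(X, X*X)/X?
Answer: 540838465/1536801748 ≈ 0.35192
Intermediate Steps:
t(X) = -38/X
(-1676017 + 543371)/(t(-1910) - 3218433) = (-1676017 + 543371)/(-38/(-1910) - 3218433) = -1132646/(-38*(-1/1910) - 3218433) = -1132646/(19/955 - 3218433) = -1132646/(-3073603496/955) = -1132646*(-955/3073603496) = 540838465/1536801748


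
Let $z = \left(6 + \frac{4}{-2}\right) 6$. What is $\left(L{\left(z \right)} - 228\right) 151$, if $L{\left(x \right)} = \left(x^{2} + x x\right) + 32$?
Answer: $144356$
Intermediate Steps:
$z = 24$ ($z = \left(6 + 4 \left(- \frac{1}{2}\right)\right) 6 = \left(6 - 2\right) 6 = 4 \cdot 6 = 24$)
$L{\left(x \right)} = 32 + 2 x^{2}$ ($L{\left(x \right)} = \left(x^{2} + x^{2}\right) + 32 = 2 x^{2} + 32 = 32 + 2 x^{2}$)
$\left(L{\left(z \right)} - 228\right) 151 = \left(\left(32 + 2 \cdot 24^{2}\right) - 228\right) 151 = \left(\left(32 + 2 \cdot 576\right) - 228\right) 151 = \left(\left(32 + 1152\right) - 228\right) 151 = \left(1184 - 228\right) 151 = 956 \cdot 151 = 144356$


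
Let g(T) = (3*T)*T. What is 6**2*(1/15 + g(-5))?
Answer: 13512/5 ≈ 2702.4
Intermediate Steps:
g(T) = 3*T**2
6**2*(1/15 + g(-5)) = 6**2*(1/15 + 3*(-5)**2) = 36*(1/15 + 3*25) = 36*(1/15 + 75) = 36*(1126/15) = 13512/5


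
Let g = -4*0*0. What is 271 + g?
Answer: 271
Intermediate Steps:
g = 0 (g = 0*0 = 0)
271 + g = 271 + 0 = 271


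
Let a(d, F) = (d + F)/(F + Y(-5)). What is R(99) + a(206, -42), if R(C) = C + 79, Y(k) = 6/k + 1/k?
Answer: 37806/217 ≈ 174.22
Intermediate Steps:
Y(k) = 7/k (Y(k) = 6/k + 1/k = 7/k)
R(C) = 79 + C
a(d, F) = (F + d)/(-7/5 + F) (a(d, F) = (d + F)/(F + 7/(-5)) = (F + d)/(F + 7*(-1/5)) = (F + d)/(F - 7/5) = (F + d)/(-7/5 + F))
R(99) + a(206, -42) = (79 + 99) + 5*(-42 + 206)/(-7 + 5*(-42)) = 178 + 5*164/(-7 - 210) = 178 + 5*164/(-217) = 178 + 5*(-1/217)*164 = 178 - 820/217 = 37806/217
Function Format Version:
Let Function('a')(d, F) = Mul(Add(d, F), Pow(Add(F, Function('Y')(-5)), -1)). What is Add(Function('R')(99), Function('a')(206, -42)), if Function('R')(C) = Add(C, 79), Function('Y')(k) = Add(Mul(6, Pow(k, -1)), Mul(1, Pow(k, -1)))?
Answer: Rational(37806, 217) ≈ 174.22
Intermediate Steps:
Function('Y')(k) = Mul(7, Pow(k, -1)) (Function('Y')(k) = Add(Mul(6, Pow(k, -1)), Pow(k, -1)) = Mul(7, Pow(k, -1)))
Function('R')(C) = Add(79, C)
Function('a')(d, F) = Mul(Pow(Add(Rational(-7, 5), F), -1), Add(F, d)) (Function('a')(d, F) = Mul(Add(d, F), Pow(Add(F, Mul(7, Pow(-5, -1))), -1)) = Mul(Add(F, d), Pow(Add(F, Mul(7, Rational(-1, 5))), -1)) = Mul(Add(F, d), Pow(Add(F, Rational(-7, 5)), -1)) = Mul(Add(F, d), Pow(Add(Rational(-7, 5), F), -1)) = Mul(Pow(Add(Rational(-7, 5), F), -1), Add(F, d)))
Add(Function('R')(99), Function('a')(206, -42)) = Add(Add(79, 99), Mul(5, Pow(Add(-7, Mul(5, -42)), -1), Add(-42, 206))) = Add(178, Mul(5, Pow(Add(-7, -210), -1), 164)) = Add(178, Mul(5, Pow(-217, -1), 164)) = Add(178, Mul(5, Rational(-1, 217), 164)) = Add(178, Rational(-820, 217)) = Rational(37806, 217)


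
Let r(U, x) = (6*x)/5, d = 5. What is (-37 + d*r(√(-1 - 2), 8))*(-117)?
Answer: -1287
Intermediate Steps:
r(U, x) = 6*x/5 (r(U, x) = (6*x)*(⅕) = 6*x/5)
(-37 + d*r(√(-1 - 2), 8))*(-117) = (-37 + 5*((6/5)*8))*(-117) = (-37 + 5*(48/5))*(-117) = (-37 + 48)*(-117) = 11*(-117) = -1287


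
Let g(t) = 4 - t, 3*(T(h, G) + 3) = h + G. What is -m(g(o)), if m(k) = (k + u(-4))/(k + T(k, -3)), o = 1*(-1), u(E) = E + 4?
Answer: -15/8 ≈ -1.8750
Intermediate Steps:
u(E) = 4 + E
T(h, G) = -3 + G/3 + h/3 (T(h, G) = -3 + (h + G)/3 = -3 + (G + h)/3 = -3 + (G/3 + h/3) = -3 + G/3 + h/3)
o = -1
m(k) = k/(-4 + 4*k/3) (m(k) = (k + (4 - 4))/(k + (-3 + (⅓)*(-3) + k/3)) = (k + 0)/(k + (-3 - 1 + k/3)) = k/(k + (-4 + k/3)) = k/(-4 + 4*k/3))
-m(g(o)) = -3*(4 - 1*(-1))/(4*(-3 + (4 - 1*(-1)))) = -3*(4 + 1)/(4*(-3 + (4 + 1))) = -3*5/(4*(-3 + 5)) = -3*5/(4*2) = -1*15/8 = -15/8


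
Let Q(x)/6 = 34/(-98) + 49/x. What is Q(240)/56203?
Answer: -1679/110157880 ≈ -1.5242e-5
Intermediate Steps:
Q(x) = -102/49 + 294/x (Q(x) = 6*(34/(-98) + 49/x) = 6*(34*(-1/98) + 49/x) = 6*(-17/49 + 49/x) = -102/49 + 294/x)
Q(240)/56203 = (-102/49 + 294/240)/56203 = (-102/49 + 294*(1/240))*(1/56203) = (-102/49 + 49/40)*(1/56203) = -1679/1960*1/56203 = -1679/110157880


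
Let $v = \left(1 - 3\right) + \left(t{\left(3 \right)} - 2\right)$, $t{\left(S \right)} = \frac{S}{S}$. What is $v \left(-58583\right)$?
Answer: $175749$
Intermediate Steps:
$t{\left(S \right)} = 1$
$v = -3$ ($v = \left(1 - 3\right) + \left(1 - 2\right) = -2 - 1 = -3$)
$v \left(-58583\right) = \left(-3\right) \left(-58583\right) = 175749$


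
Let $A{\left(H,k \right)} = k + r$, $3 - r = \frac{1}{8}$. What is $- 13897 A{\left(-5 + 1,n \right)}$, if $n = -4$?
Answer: $\frac{125073}{8} \approx 15634.0$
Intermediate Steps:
$r = \frac{23}{8}$ ($r = 3 - \frac{1}{8} = \frac{23}{8} \approx 2.875$)
$A{\left(H,k \right)} = \frac{23}{8} + k$ ($A{\left(H,k \right)} = k + \frac{23}{8} = \frac{23}{8} + k$)
$- 13897 A{\left(-5 + 1,n \right)} = - 13897 \left(\frac{23}{8} - 4\right) = \left(-13897\right) \left(- \frac{9}{8}\right) = \frac{125073}{8}$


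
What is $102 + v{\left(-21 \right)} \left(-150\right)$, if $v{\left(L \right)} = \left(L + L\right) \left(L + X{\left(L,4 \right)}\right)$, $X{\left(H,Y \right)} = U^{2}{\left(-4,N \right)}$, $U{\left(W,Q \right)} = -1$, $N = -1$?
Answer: $-125898$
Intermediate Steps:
$X{\left(H,Y \right)} = 1$ ($X{\left(H,Y \right)} = \left(-1\right)^{2} = 1$)
$v{\left(L \right)} = 2 L \left(1 + L\right)$ ($v{\left(L \right)} = \left(L + L\right) \left(L + 1\right) = 2 L \left(1 + L\right)$)
$102 + v{\left(-21 \right)} \left(-150\right) = 102 + 2 \left(-21\right) \left(1 - 21\right) \left(-150\right) = 102 + 2 \left(-21\right) \left(-20\right) \left(-150\right) = 102 + 840 \left(-150\right) = 102 - 126000 = -125898$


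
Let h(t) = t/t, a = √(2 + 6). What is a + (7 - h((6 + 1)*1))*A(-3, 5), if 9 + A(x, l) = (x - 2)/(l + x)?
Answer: -69 + 2*√2 ≈ -66.172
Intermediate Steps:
a = 2*√2 (a = √8 = 2*√2 ≈ 2.8284)
h(t) = 1
A(x, l) = -9 + (-2 + x)/(l + x) (A(x, l) = -9 + (x - 2)/(l + x) = -9 + (-2 + x)/(l + x))
a + (7 - h((6 + 1)*1))*A(-3, 5) = 2*√2 + (7 - 1*1)*((-2 - 9*5 - 8*(-3))/(5 - 3)) = 2*√2 + (7 - 1)*((-2 - 45 + 24)/2) = 2*√2 + 6*((½)*(-23)) = 2*√2 + 6*(-23/2) = 2*√2 - 69 = -69 + 2*√2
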